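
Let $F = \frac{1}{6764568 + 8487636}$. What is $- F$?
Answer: $- \frac{1}{15252204} \approx -6.5564 \cdot 10^{-8}$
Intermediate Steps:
$F = \frac{1}{15252204} \approx 6.5564 \cdot 10^{-8}$
$- F = \left(-1\right) \frac{1}{15252204} = - \frac{1}{15252204}$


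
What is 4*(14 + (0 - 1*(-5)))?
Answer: 76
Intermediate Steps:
4*(14 + (0 - 1*(-5))) = 4*(14 + (0 + 5)) = 4*(14 + 5) = 4*19 = 76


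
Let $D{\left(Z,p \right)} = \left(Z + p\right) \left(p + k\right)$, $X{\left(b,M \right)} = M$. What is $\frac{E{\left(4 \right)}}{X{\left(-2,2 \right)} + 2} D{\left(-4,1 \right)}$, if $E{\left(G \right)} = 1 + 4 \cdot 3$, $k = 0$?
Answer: $- \frac{39}{4} \approx -9.75$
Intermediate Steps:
$E{\left(G \right)} = 13$ ($E{\left(G \right)} = 1 + 12 = 13$)
$D{\left(Z,p \right)} = p \left(Z + p\right)$ ($D{\left(Z,p \right)} = \left(Z + p\right) \left(p + 0\right) = \left(Z + p\right) p = p \left(Z + p\right)$)
$\frac{E{\left(4 \right)}}{X{\left(-2,2 \right)} + 2} D{\left(-4,1 \right)} = \frac{13}{2 + 2} \cdot 1 \left(-4 + 1\right) = \frac{13}{4} \cdot 1 \left(-3\right) = 13 \cdot \frac{1}{4} \left(-3\right) = \frac{13}{4} \left(-3\right) = - \frac{39}{4}$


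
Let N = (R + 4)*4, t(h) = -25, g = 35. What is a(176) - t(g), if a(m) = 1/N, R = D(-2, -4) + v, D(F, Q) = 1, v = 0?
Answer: 501/20 ≈ 25.050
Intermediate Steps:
R = 1 (R = 1 + 0 = 1)
N = 20 (N = (1 + 4)*4 = 5*4 = 20)
a(m) = 1/20
a(176) - t(g) = 1/20 - 1*(-25) = 1/20 + 25 = 501/20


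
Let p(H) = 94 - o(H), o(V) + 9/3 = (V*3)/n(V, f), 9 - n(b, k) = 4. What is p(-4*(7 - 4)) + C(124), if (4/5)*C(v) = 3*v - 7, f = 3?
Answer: 11209/20 ≈ 560.45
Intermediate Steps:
n(b, k) = 5 (n(b, k) = 9 - 1*4 = 9 - 4 = 5)
o(V) = -3 + 3*V/5 (o(V) = -3 + (V*3)/5 = -3 + (3*V)*(⅕) = -3 + 3*V/5)
C(v) = -35/4 + 15*v/4 (C(v) = 5*(3*v - 7)/4 = 5*(-7 + 3*v)/4 = -35/4 + 15*v/4)
p(H) = 97 - 3*H/5 (p(H) = 94 - (-3 + 3*H/5) = 94 + (3 - 3*H/5) = 97 - 3*H/5)
p(-4*(7 - 4)) + C(124) = (97 - (-12)*(7 - 4)/5) + (-35/4 + (15/4)*124) = (97 - (-12)*3/5) + (-35/4 + 465) = (97 - ⅗*(-12)) + 1825/4 = (97 + 36/5) + 1825/4 = 521/5 + 1825/4 = 11209/20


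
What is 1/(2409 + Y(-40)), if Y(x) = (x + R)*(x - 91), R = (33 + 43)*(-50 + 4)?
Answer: 1/465625 ≈ 2.1477e-6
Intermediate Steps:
R = -3496 (R = 76*(-46) = -3496)
Y(x) = (-3496 + x)*(-91 + x) (Y(x) = (x - 3496)*(x - 91) = (-3496 + x)*(-91 + x))
1/(2409 + Y(-40)) = 1/(2409 + (318136 + (-40)**2 - 3587*(-40))) = 1/(2409 + (318136 + 1600 + 143480)) = 1/(2409 + 463216) = 1/465625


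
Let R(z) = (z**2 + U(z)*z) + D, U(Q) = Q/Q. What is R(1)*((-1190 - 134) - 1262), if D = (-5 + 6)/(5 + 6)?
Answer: -59478/11 ≈ -5407.1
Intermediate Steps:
D = 1/11 ≈ 0.090909
U(Q) = 1
R(z) = 1/11 + z + z**2 (R(z) = (z**2 + 1*z) + 1/11 = (z**2 + z) + 1/11 = (z + z**2) + 1/11 = 1/11 + z + z**2)
R(1)*((-1190 - 134) - 1262) = (1/11 + 1 + 1**2)*((-1190 - 134) - 1262) = (1/11 + 1 + 1)*(-1324 - 1262) = (23/11)*(-2586) = -59478/11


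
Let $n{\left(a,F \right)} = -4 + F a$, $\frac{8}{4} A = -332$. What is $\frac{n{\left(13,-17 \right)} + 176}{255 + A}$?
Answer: $- \frac{49}{89} \approx -0.55056$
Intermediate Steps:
$A = -166$ ($A = \frac{1}{2} \left(-332\right) = -166$)
$\frac{n{\left(13,-17 \right)} + 176}{255 + A} = \frac{\left(-4 - 221\right) + 176}{255 - 166} = \frac{\left(-4 - 221\right) + 176}{89} = \left(-225 + 176\right) \frac{1}{89} = \left(-49\right) \frac{1}{89} = - \frac{49}{89}$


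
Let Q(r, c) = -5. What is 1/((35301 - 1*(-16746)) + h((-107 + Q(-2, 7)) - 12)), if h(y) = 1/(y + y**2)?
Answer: 15252/793820845 ≈ 1.9213e-5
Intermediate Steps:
1/((35301 - 1*(-16746)) + h((-107 + Q(-2, 7)) - 12)) = 1/((35301 - 1*(-16746)) + 1/(((-107 - 5) - 12)*(1 + ((-107 - 5) - 12)))) = 1/((35301 + 16746) + 1/((-112 - 12)*(1 + (-112 - 12)))) = 1/(52047 + 1/((-124)*(1 - 124))) = 1/(52047 - 1/124/(-123)) = 1/(52047 - 1/124*(-1/123)) = 1/(52047 + 1/15252) = 1/(793820845/15252) = 15252/793820845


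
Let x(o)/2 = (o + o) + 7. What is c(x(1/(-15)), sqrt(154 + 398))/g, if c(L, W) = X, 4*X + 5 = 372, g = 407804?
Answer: 367/1631216 ≈ 0.00022499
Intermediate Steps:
X = 367/4 (X = -5/4 + (1/4)*372 = -5/4 + 93 = 367/4 ≈ 91.750)
x(o) = 14 + 4*o (x(o) = 2*((o + o) + 7) = 2*(2*o + 7) = 2*(7 + 2*o) = 14 + 4*o)
c(L, W) = 367/4
c(x(1/(-15)), sqrt(154 + 398))/g = (367/4)/407804 = (367/4)*(1/407804) = 367/1631216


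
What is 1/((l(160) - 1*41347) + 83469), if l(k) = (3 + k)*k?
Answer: 1/68202 ≈ 1.4662e-5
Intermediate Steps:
l(k) = k*(3 + k)
1/((l(160) - 1*41347) + 83469) = 1/((160*(3 + 160) - 1*41347) + 83469) = 1/((160*163 - 41347) + 83469) = 1/((26080 - 41347) + 83469) = 1/(-15267 + 83469) = 1/68202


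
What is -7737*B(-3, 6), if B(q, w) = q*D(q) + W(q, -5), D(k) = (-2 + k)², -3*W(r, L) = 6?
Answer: 595749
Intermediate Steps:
W(r, L) = -2 (W(r, L) = -⅓*6 = -2)
B(q, w) = -2 + q*(-2 + q)² (B(q, w) = q*(-2 + q)² - 2 = -2 + q*(-2 + q)²)
-7737*B(-3, 6) = -7737*(-2 - 3*(-2 - 3)²) = -7737*(-2 - 3*(-5)²) = -7737*(-2 - 3*25) = -7737*(-2 - 75) = -7737*(-77) = 595749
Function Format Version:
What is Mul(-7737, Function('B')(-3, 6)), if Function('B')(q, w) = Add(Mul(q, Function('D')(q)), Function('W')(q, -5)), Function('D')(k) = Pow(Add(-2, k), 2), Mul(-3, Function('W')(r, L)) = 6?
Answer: 595749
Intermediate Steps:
Function('W')(r, L) = -2 (Function('W')(r, L) = Mul(Rational(-1, 3), 6) = -2)
Function('B')(q, w) = Add(-2, Mul(q, Pow(Add(-2, q), 2))) (Function('B')(q, w) = Add(Mul(q, Pow(Add(-2, q), 2)), -2) = Add(-2, Mul(q, Pow(Add(-2, q), 2))))
Mul(-7737, Function('B')(-3, 6)) = Mul(-7737, Add(-2, Mul(-3, Pow(Add(-2, -3), 2)))) = Mul(-7737, Add(-2, Mul(-3, Pow(-5, 2)))) = Mul(-7737, Add(-2, Mul(-3, 25))) = Mul(-7737, Add(-2, -75)) = Mul(-7737, -77) = 595749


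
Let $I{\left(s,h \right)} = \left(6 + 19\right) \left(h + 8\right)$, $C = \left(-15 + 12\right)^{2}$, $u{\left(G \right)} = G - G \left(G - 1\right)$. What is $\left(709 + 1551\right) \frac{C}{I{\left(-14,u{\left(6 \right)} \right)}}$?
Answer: $- \frac{1017}{20} \approx -50.85$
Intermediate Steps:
$u{\left(G \right)} = G - G \left(-1 + G\right)$
$C = 9$ ($C = \left(-3\right)^{2} = 9$)
$I{\left(s,h \right)} = 200 + 25 h$ ($I{\left(s,h \right)} = 25 \left(8 + h\right) = 200 + 25 h$)
$\left(709 + 1551\right) \frac{C}{I{\left(-14,u{\left(6 \right)} \right)}} = \left(709 + 1551\right) \frac{9}{200 + 25 \cdot 6 \left(2 - 6\right)} = 2260 \frac{9}{200 + 25 \cdot 6 \left(2 - 6\right)} = 2260 \frac{9}{200 + 25 \cdot 6 \left(-4\right)} = 2260 \frac{9}{200 + 25 \left(-24\right)} = 2260 \frac{9}{200 - 600} = 2260 \frac{9}{-400} = 2260 \cdot 9 \left(- \frac{1}{400}\right) = 2260 \left(- \frac{9}{400}\right) = - \frac{1017}{20}$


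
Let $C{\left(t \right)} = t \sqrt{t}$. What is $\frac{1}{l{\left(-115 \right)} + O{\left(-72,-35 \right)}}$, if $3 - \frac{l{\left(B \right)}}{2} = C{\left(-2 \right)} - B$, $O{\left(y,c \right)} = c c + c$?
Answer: $- \frac{i}{- 966 i + 4 \sqrt{2}} \approx 0.0010352 - 6.0619 \cdot 10^{-6} i$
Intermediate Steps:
$O{\left(y,c \right)} = c + c^{2}$ ($O{\left(y,c \right)} = c^{2} + c = c + c^{2}$)
$C{\left(t \right)} = t^{\frac{3}{2}}$
$l{\left(B \right)} = 6 + 2 B + 4 i \sqrt{2}$ ($l{\left(B \right)} = 6 - 2 \left(\left(-2\right)^{\frac{3}{2}} - B\right) = 6 - 2 \left(- 2 i \sqrt{2} - B\right) = 6 - 2 \left(- B - 2 i \sqrt{2}\right) = 6 + \left(2 B + 4 i \sqrt{2}\right) = 6 + 2 B + 4 i \sqrt{2}$)
$\frac{1}{l{\left(-115 \right)} + O{\left(-72,-35 \right)}} = \frac{1}{\left(6 + 2 \left(-115\right) + 4 i \sqrt{2}\right) - 35 \left(1 - 35\right)} = \frac{1}{\left(6 - 230 + 4 i \sqrt{2}\right) - -1190} = \frac{1}{\left(-224 + 4 i \sqrt{2}\right) + 1190} = \frac{1}{966 + 4 i \sqrt{2}}$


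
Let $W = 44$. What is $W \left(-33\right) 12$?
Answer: $-17424$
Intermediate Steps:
$W \left(-33\right) 12 = 44 \left(-33\right) 12 = \left(-1452\right) 12 = -17424$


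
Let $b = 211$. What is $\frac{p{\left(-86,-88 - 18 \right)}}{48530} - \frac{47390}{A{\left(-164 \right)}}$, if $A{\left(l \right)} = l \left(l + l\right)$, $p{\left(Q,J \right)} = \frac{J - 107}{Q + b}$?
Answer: $- \frac{71872761299}{81578930000} \approx -0.88102$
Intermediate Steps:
$p{\left(Q,J \right)} = \frac{-107 + J}{211 + Q}$ ($p{\left(Q,J \right)} = \frac{J - 107}{Q + 211} = \frac{-107 + J}{211 + Q}$)
$A{\left(l \right)} = 2 l^{2}$ ($A{\left(l \right)} = l 2 l = 2 l^{2}$)
$\frac{p{\left(-86,-88 - 18 \right)}}{48530} - \frac{47390}{A{\left(-164 \right)}} = \frac{\frac{1}{211 - 86} \left(-107 - 106\right)}{48530} - \frac{47390}{2 \left(-164\right)^{2}} = \frac{-107 - 106}{125} \cdot \frac{1}{48530} - \frac{47390}{2 \cdot 26896} = \frac{-107 - 106}{125} \cdot \frac{1}{48530} - \frac{47390}{53792} = \frac{1}{125} \left(-213\right) \frac{1}{48530} - \frac{23695}{26896} = \left(- \frac{213}{125}\right) \frac{1}{48530} - \frac{23695}{26896} = - \frac{213}{6066250} - \frac{23695}{26896} = - \frac{71872761299}{81578930000}$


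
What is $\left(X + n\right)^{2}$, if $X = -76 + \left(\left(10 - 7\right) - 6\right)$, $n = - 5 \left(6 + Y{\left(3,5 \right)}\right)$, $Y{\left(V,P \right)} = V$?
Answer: $15376$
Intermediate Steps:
$n = -45$ ($n = - 5 \left(6 + 3\right) = \left(-5\right) 9 = -45$)
$X = -79$ ($X = -76 + \left(3 - 6\right) = -76 - 3 = -79$)
$\left(X + n\right)^{2} = \left(-79 - 45\right)^{2} = \left(-124\right)^{2} = 15376$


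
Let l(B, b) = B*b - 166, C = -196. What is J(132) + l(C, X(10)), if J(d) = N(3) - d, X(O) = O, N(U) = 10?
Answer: -2248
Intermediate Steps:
l(B, b) = -166 + B*b
J(d) = 10 - d
J(132) + l(C, X(10)) = (10 - 1*132) + (-166 - 196*10) = (10 - 132) + (-166 - 1960) = -122 - 2126 = -2248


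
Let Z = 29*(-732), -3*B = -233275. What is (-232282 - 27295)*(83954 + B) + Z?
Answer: -125930470733/3 ≈ -4.1977e+10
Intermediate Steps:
B = 233275/3 (B = -⅓*(-233275) = 233275/3 ≈ 77758.)
Z = -21228
(-232282 - 27295)*(83954 + B) + Z = (-232282 - 27295)*(83954 + 233275/3) - 21228 = -259577*485137/3 - 21228 = -125930407049/3 - 21228 = -125930470733/3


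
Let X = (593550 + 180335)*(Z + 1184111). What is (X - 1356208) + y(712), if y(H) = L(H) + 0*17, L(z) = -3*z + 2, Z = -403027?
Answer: 604467832998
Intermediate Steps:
X = 604469191340 (X = (593550 + 180335)*(-403027 + 1184111) = 773885*781084 = 604469191340)
L(z) = 2 - 3*z
y(H) = 2 - 3*H (y(H) = (2 - 3*H) + 0*17 = (2 - 3*H) + 0 = 2 - 3*H)
(X - 1356208) + y(712) = (604469191340 - 1356208) + (2 - 3*712) = 604467835132 + (2 - 2136) = 604467835132 - 2134 = 604467832998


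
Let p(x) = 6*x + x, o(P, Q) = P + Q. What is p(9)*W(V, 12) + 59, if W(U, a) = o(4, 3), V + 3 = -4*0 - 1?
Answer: 500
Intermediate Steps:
p(x) = 7*x
V = -4 (V = -3 + (-4*0 - 1) = -3 + (0 - 1) = -3 - 1 = -4)
W(U, a) = 7 (W(U, a) = 4 + 3 = 7)
p(9)*W(V, 12) + 59 = (7*9)*7 + 59 = 63*7 + 59 = 441 + 59 = 500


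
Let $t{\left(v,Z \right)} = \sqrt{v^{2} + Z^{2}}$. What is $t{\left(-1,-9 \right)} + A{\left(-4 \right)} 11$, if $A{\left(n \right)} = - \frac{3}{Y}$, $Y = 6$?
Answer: $- \frac{11}{2} + \sqrt{82} \approx 3.5554$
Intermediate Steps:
$A{\left(n \right)} = - \frac{1}{2}$ ($A{\left(n \right)} = - \frac{3}{6} = \left(-3\right) \frac{1}{6} = - \frac{1}{2}$)
$t{\left(v,Z \right)} = \sqrt{Z^{2} + v^{2}}$
$t{\left(-1,-9 \right)} + A{\left(-4 \right)} 11 = \sqrt{\left(-9\right)^{2} + \left(-1\right)^{2}} - \frac{11}{2} = \sqrt{81 + 1} - \frac{11}{2} = \sqrt{82} - \frac{11}{2} = - \frac{11}{2} + \sqrt{82}$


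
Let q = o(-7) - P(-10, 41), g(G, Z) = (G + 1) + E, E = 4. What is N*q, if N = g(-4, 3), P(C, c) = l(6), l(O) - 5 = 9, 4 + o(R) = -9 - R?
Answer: -20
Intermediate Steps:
o(R) = -13 - R (o(R) = -4 + (-9 - R) = -13 - R)
l(O) = 14 (l(O) = 5 + 9 = 14)
P(C, c) = 14
g(G, Z) = 5 + G (g(G, Z) = (G + 1) + 4 = (1 + G) + 4 = 5 + G)
N = 1 (N = 5 - 4 = 1)
q = -20 (q = (-13 - 1*(-7)) - 1*14 = (-13 + 7) - 14 = -6 - 14 = -20)
N*q = 1*(-20) = -20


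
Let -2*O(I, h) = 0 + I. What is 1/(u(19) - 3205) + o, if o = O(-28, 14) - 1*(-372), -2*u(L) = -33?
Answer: 2461520/6377 ≈ 386.00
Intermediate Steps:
u(L) = 33/2 (u(L) = -½*(-33) = 33/2)
O(I, h) = -I/2 (O(I, h) = -(0 + I)/2 = -I/2)
o = 386 (o = -½*(-28) - 1*(-372) = 14 + 372 = 386)
1/(u(19) - 3205) + o = 1/(33/2 - 3205) + 386 = 1/(-6377/2) + 386 = -2/6377 + 386 = 2461520/6377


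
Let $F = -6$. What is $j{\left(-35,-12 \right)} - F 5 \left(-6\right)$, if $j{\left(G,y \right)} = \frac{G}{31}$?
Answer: $- \frac{5615}{31} \approx -181.13$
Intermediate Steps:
$j{\left(G,y \right)} = \frac{G}{31}$ ($j{\left(G,y \right)} = G \frac{1}{31} = \frac{G}{31}$)
$j{\left(-35,-12 \right)} - F 5 \left(-6\right) = \frac{1}{31} \left(-35\right) - \left(-6\right) 5 \left(-6\right) = - \frac{35}{31} - \left(-30\right) \left(-6\right) = - \frac{35}{31} - 180 = - \frac{5615}{31}$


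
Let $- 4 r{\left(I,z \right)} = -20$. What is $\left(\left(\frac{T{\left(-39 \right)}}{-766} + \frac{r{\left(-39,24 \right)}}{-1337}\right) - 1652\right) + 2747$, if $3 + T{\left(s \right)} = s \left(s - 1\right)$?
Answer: $\frac{1119349951}{1024142} \approx 1093.0$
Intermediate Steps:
$r{\left(I,z \right)} = 5$ ($r{\left(I,z \right)} = \left(- \frac{1}{4}\right) \left(-20\right) = 5$)
$T{\left(s \right)} = -3 + s \left(-1 + s\right)$ ($T{\left(s \right)} = -3 + s \left(s - 1\right) = -3 + s \left(-1 + s\right)$)
$\left(\left(\frac{T{\left(-39 \right)}}{-766} + \frac{r{\left(-39,24 \right)}}{-1337}\right) - 1652\right) + 2747 = \left(\left(\frac{-3 + \left(-39\right)^{2} - -39}{-766} + \frac{5}{-1337}\right) - 1652\right) + 2747 = \left(\left(\left(-3 + 1521 + 39\right) \left(- \frac{1}{766}\right) + 5 \left(- \frac{1}{1337}\right)\right) - 1652\right) + 2747 = \left(\left(1557 \left(- \frac{1}{766}\right) - \frac{5}{1337}\right) - 1652\right) + 2747 = \left(\left(- \frac{1557}{766} - \frac{5}{1337}\right) - 1652\right) + 2747 = \left(- \frac{2085539}{1024142} - 1652\right) + 2747 = - \frac{1693968123}{1024142} + 2747 = \frac{1119349951}{1024142}$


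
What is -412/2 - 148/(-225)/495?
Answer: -22943102/111375 ≈ -206.00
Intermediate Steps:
-412/2 - 148/(-225)/495 = -412*1/2 - 148*(-1/225)*(1/495) = -206 + (148/225)*(1/495) = -206 + 148/111375 = -22943102/111375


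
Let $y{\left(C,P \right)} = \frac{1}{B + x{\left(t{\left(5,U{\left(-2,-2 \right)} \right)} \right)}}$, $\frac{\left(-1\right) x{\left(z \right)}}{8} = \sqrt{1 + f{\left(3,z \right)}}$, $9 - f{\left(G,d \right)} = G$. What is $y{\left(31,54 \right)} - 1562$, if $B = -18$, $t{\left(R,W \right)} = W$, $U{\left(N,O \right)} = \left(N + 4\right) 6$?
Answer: $- \frac{96835}{62} - \frac{2 \sqrt{7}}{31} \approx -1562.0$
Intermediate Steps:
$f{\left(G,d \right)} = 9 - G$
$U{\left(N,O \right)} = 24 + 6 N$ ($U{\left(N,O \right)} = \left(4 + N\right) 6 = 24 + 6 N$)
$x{\left(z \right)} = - 8 \sqrt{7}$ ($x{\left(z \right)} = - 8 \sqrt{1 + \left(9 - 3\right)} = - 8 \sqrt{1 + 6} = - 8 \sqrt{7}$)
$y{\left(C,P \right)} = \frac{1}{-18 - 8 \sqrt{7}}$
$y{\left(31,54 \right)} - 1562 = \left(\frac{9}{62} - \frac{2 \sqrt{7}}{31}\right) - 1562 = - \frac{96835}{62} - \frac{2 \sqrt{7}}{31}$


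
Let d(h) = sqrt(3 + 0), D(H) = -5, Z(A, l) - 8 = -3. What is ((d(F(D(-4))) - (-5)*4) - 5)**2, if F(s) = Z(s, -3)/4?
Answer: (15 + sqrt(3))**2 ≈ 279.96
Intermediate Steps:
Z(A, l) = 5 (Z(A, l) = 8 - 3 = 5)
F(s) = 5/4
d(h) = sqrt(3)
((d(F(D(-4))) - (-5)*4) - 5)**2 = ((sqrt(3) - (-5)*4) - 5)**2 = ((sqrt(3) - 1*(-20)) - 5)**2 = ((sqrt(3) + 20) - 5)**2 = ((20 + sqrt(3)) - 5)**2 = (15 + sqrt(3))**2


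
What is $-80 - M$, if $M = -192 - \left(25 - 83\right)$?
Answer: $54$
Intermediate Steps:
$M = -134$ ($M = -192 - \left(25 - 83\right) = -192 - -58 = -192 + 58 = -134$)
$-80 - M = -80 - -134 = -80 + 134 = 54$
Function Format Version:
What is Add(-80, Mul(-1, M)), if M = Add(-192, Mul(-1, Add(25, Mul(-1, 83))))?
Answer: 54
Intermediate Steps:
M = -134 (M = Add(-192, Mul(-1, Add(25, -83))) = Add(-192, Mul(-1, -58)) = Add(-192, 58) = -134)
Add(-80, Mul(-1, M)) = Add(-80, Mul(-1, -134)) = Add(-80, 134) = 54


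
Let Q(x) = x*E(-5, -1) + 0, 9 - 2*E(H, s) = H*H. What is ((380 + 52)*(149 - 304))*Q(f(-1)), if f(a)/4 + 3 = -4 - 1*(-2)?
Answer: -10713600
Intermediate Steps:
f(a) = -20 (f(a) = -12 + 4*(-4 - 1*(-2)) = -12 + 4*(-4 + 2) = -12 + 4*(-2) = -12 - 8 = -20)
E(H, s) = 9/2 - H**2/2 (E(H, s) = 9/2 - H*H/2 = 9/2 - H**2/2)
Q(x) = -8*x (Q(x) = x*(9/2 - 1/2*(-5)**2) + 0 = x*(9/2 - 1/2*25) + 0 = x*(9/2 - 25/2) + 0 = x*(-8) + 0 = -8*x + 0 = -8*x)
((380 + 52)*(149 - 304))*Q(f(-1)) = ((380 + 52)*(149 - 304))*(-8*(-20)) = (432*(-155))*160 = -66960*160 = -10713600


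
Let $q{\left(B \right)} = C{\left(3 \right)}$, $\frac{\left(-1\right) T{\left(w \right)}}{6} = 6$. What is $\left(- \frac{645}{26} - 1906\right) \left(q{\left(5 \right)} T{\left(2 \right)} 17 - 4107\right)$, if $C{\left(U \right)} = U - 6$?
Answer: $\frac{114006471}{26} \approx 4.3849 \cdot 10^{6}$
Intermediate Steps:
$T{\left(w \right)} = -36$ ($T{\left(w \right)} = \left(-6\right) 6 = -36$)
$C{\left(U \right)} = -6 + U$ ($C{\left(U \right)} = U - 6 = -6 + U$)
$q{\left(B \right)} = -3$ ($q{\left(B \right)} = -6 + 3 = -3$)
$\left(- \frac{645}{26} - 1906\right) \left(q{\left(5 \right)} T{\left(2 \right)} 17 - 4107\right) = \left(- \frac{645}{26} - 1906\right) \left(\left(-3\right) \left(-36\right) 17 - 4107\right) = \left(\left(-645\right) \frac{1}{26} - 1906\right) \left(108 \cdot 17 - 4107\right) = \left(- \frac{645}{26} - 1906\right) \left(1836 - 4107\right) = \left(- \frac{50201}{26}\right) \left(-2271\right) = \frac{114006471}{26}$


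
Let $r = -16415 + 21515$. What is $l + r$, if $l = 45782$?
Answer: $50882$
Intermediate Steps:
$r = 5100$
$l + r = 45782 + 5100 = 50882$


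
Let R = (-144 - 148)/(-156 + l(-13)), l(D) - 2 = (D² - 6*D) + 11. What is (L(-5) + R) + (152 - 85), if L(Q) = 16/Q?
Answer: 7929/130 ≈ 60.992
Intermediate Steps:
l(D) = 13 + D² - 6*D (l(D) = 2 + ((D² - 6*D) + 11) = 2 + (11 + D² - 6*D) = 13 + D² - 6*D)
R = -73/26 (R = (-144 - 148)/(-156 + (13 + (-13)² - 6*(-13))) = -292/(-156 + (13 + 169 + 78)) = -292/(-156 + 260) = -292/104 = -292*1/104 = -73/26 ≈ -2.8077)
(L(-5) + R) + (152 - 85) = (16/(-5) - 73/26) + (152 - 85) = (16*(-⅕) - 73/26) + 67 = (-16/5 - 73/26) + 67 = -781/130 + 67 = 7929/130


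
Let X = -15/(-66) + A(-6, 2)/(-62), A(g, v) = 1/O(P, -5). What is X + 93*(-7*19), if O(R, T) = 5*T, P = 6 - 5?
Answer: -105443782/8525 ≈ -12369.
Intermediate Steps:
P = 1
A(g, v) = -1/25 (A(g, v) = 1/(5*(-5)) = 1/(-25) = -1/25)
X = 1943/8525 (X = -15/(-66) - 1/25/(-62) = -15*(-1/66) - 1/25*(-1/62) = 5/22 + 1/1550 = 1943/8525 ≈ 0.22792)
X + 93*(-7*19) = 1943/8525 + 93*(-7*19) = 1943/8525 + 93*(-133) = 1943/8525 - 12369 = -105443782/8525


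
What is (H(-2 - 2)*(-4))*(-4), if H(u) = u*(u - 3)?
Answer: 448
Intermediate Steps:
H(u) = u*(-3 + u)
(H(-2 - 2)*(-4))*(-4) = (((-2 - 2)*(-3 + (-2 - 2)))*(-4))*(-4) = (-4*(-3 - 4)*(-4))*(-4) = (-4*(-7)*(-4))*(-4) = (28*(-4))*(-4) = -112*(-4) = 448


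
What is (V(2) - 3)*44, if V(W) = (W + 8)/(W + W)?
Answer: -22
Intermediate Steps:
V(W) = (8 + W)/(2*W) (V(W) = (8 + W)/((2*W)) = (8 + W)*(1/(2*W)) = (8 + W)/(2*W))
(V(2) - 3)*44 = ((1/2)*(8 + 2)/2 - 3)*44 = ((1/2)*(1/2)*10 - 3)*44 = (5/2 - 3)*44 = -1/2*44 = -22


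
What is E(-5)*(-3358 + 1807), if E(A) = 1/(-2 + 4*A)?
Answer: 141/2 ≈ 70.500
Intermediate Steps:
E(-5)*(-3358 + 1807) = (1/(2*(-1 + 2*(-5))))*(-3358 + 1807) = (1/(2*(-1 - 10)))*(-1551) = ((½)/(-11))*(-1551) = ((½)*(-1/11))*(-1551) = -1/22*(-1551) = 141/2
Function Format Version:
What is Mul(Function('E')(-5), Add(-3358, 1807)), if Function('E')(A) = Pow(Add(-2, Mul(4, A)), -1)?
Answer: Rational(141, 2) ≈ 70.500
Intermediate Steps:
Mul(Function('E')(-5), Add(-3358, 1807)) = Mul(Mul(Rational(1, 2), Pow(Add(-1, Mul(2, -5)), -1)), Add(-3358, 1807)) = Mul(Mul(Rational(1, 2), Pow(Add(-1, -10), -1)), -1551) = Mul(Mul(Rational(1, 2), Pow(-11, -1)), -1551) = Mul(Mul(Rational(1, 2), Rational(-1, 11)), -1551) = Mul(Rational(-1, 22), -1551) = Rational(141, 2)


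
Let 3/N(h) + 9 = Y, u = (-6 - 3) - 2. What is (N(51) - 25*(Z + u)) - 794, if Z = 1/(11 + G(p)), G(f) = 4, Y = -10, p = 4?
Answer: -29687/57 ≈ -520.82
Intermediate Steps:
u = -11 (u = -9 - 2 = -11)
Z = 1/15 (Z = 1/(11 + 4) = 1/15 ≈ 0.066667)
N(h) = -3/19 (N(h) = 3/(-9 - 10) = 3/(-19) = 3*(-1/19) = -3/19)
(N(51) - 25*(Z + u)) - 794 = (-3/19 - 25*(1/15 - 11)) - 794 = (-3/19 - 25*(-164/15)) - 794 = (-3/19 + 820/3) - 794 = 15571/57 - 794 = -29687/57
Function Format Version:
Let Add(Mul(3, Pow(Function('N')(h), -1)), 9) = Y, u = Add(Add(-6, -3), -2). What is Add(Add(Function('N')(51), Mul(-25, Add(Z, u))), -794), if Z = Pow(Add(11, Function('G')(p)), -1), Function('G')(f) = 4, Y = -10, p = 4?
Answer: Rational(-29687, 57) ≈ -520.82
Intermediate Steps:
u = -11 (u = Add(-9, -2) = -11)
Z = Rational(1, 15) (Z = Pow(Add(11, 4), -1) = Pow(15, -1) = Rational(1, 15) ≈ 0.066667)
Function('N')(h) = Rational(-3, 19) (Function('N')(h) = Mul(3, Pow(Add(-9, -10), -1)) = Mul(3, Pow(-19, -1)) = Mul(3, Rational(-1, 19)) = Rational(-3, 19))
Add(Add(Function('N')(51), Mul(-25, Add(Z, u))), -794) = Add(Add(Rational(-3, 19), Mul(-25, Add(Rational(1, 15), -11))), -794) = Add(Add(Rational(-3, 19), Mul(-25, Rational(-164, 15))), -794) = Add(Add(Rational(-3, 19), Rational(820, 3)), -794) = Add(Rational(15571, 57), -794) = Rational(-29687, 57)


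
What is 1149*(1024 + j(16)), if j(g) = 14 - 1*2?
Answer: 1190364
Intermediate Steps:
j(g) = 12 (j(g) = 14 - 2 = 12)
1149*(1024 + j(16)) = 1149*(1024 + 12) = 1149*1036 = 1190364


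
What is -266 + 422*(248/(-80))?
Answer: -7871/5 ≈ -1574.2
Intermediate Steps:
-266 + 422*(248/(-80)) = -266 + 422*(248*(-1/80)) = -266 + 422*(-31/10) = -266 - 6541/5 = -7871/5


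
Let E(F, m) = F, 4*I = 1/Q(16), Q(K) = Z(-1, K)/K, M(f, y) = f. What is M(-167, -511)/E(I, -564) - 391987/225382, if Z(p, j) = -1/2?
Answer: 17251449/901528 ≈ 19.136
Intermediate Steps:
Z(p, j) = -1/2 (Z(p, j) = -1*1/2 = -1/2)
Q(K) = -1/(2*K)
I = -8 (I = 1/(4*((-1/2/16))) = 1/(4*((-1/2*1/16))) = 1/(4*(-1/32)) = (1/4)*(-32) = -8)
M(-167, -511)/E(I, -564) - 391987/225382 = -167/(-8) - 391987/225382 = -167*(-1/8) - 391987*1/225382 = 167/8 - 391987/225382 = 17251449/901528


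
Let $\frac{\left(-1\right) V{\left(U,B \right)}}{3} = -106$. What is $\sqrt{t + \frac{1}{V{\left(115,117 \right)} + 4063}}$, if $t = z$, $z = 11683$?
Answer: $\frac{2 \sqrt{56058426086}}{4381} \approx 108.09$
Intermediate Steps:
$V{\left(U,B \right)} = 318$ ($V{\left(U,B \right)} = \left(-3\right) \left(-106\right) = 318$)
$t = 11683$
$\sqrt{t + \frac{1}{V{\left(115,117 \right)} + 4063}} = \sqrt{11683 + \frac{1}{318 + 4063}} = \sqrt{11683 + \frac{1}{4381}} = \sqrt{\frac{51183224}{4381}} = \frac{2 \sqrt{56058426086}}{4381}$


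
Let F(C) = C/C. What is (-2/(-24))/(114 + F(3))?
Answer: 1/1380 ≈ 0.00072464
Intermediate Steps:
F(C) = 1
(-2/(-24))/(114 + F(3)) = (-2/(-24))/(114 + 1) = -2*(-1/24)/115 = (1/12)*(1/115) = 1/1380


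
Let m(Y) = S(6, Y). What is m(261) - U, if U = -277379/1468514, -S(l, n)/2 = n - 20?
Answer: -707546369/1468514 ≈ -481.81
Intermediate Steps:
S(l, n) = 40 - 2*n (S(l, n) = -2*(n - 20) = -2*(-20 + n) = 40 - 2*n)
m(Y) = 40 - 2*Y
U = -277379/1468514 (U = -277379*1/1468514 = -277379/1468514 ≈ -0.18888)
m(261) - U = (40 - 2*261) - 1*(-277379/1468514) = (40 - 522) + 277379/1468514 = -482 + 277379/1468514 = -707546369/1468514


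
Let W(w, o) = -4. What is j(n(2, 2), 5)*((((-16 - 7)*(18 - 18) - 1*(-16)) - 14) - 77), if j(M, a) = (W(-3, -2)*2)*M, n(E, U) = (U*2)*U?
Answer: 4800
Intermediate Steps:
n(E, U) = 2*U² (n(E, U) = (2*U)*U = 2*U²)
j(M, a) = -8*M (j(M, a) = (-4*2)*M = -8*M)
j(n(2, 2), 5)*((((-16 - 7)*(18 - 18) - 1*(-16)) - 14) - 77) = (-16*2²)*((((-16 - 7)*(18 - 18) - 1*(-16)) - 14) - 77) = (-16*4)*(((-23*0 + 16) - 14) - 77) = (-8*8)*(((0 + 16) - 14) - 77) = -64*((16 - 14) - 77) = -64*(2 - 77) = -64*(-75) = 4800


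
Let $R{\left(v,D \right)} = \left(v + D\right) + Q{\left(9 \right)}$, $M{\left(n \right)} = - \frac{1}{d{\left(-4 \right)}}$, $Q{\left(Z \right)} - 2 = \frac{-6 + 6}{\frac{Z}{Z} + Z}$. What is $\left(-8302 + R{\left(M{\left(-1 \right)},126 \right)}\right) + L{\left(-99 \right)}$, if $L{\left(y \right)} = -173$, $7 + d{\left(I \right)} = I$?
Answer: $- \frac{91816}{11} \approx -8346.9$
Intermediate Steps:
$d{\left(I \right)} = -7 + I$
$Q{\left(Z \right)} = 2$ ($Q{\left(Z \right)} = 2 + \frac{-6 + 6}{\frac{Z}{Z} + Z} = 2 + \frac{0}{1 + Z} = 2 + 0 = 2$)
$M{\left(n \right)} = \frac{1}{11}$ ($M{\left(n \right)} = - \frac{1}{-7 - 4} = - \frac{1}{-11} = \left(-1\right) \left(- \frac{1}{11}\right) = \frac{1}{11}$)
$R{\left(v,D \right)} = 2 + D + v$ ($R{\left(v,D \right)} = \left(v + D\right) + 2 = \left(D + v\right) + 2 = 2 + D + v$)
$\left(-8302 + R{\left(M{\left(-1 \right)},126 \right)}\right) + L{\left(-99 \right)} = \left(-8302 + \left(2 + 126 + \frac{1}{11}\right)\right) - 173 = \left(-8302 + \frac{1409}{11}\right) - 173 = - \frac{89913}{11} - 173 = - \frac{91816}{11}$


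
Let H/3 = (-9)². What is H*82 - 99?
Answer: 19827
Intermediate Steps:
H = 243 (H = 3*(-9)² = 3*81 = 243)
H*82 - 99 = 243*82 - 99 = 19926 - 99 = 19827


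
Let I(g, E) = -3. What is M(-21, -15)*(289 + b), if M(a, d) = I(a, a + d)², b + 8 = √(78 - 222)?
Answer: 2529 + 108*I ≈ 2529.0 + 108.0*I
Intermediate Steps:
b = -8 + 12*I (b = -8 + √(78 - 222) = -8 + √(-144) = -8 + 12*I ≈ -8.0 + 12.0*I)
M(a, d) = 9 (M(a, d) = (-3)² = 9)
M(-21, -15)*(289 + b) = 9*(289 + (-8 + 12*I)) = 9*(281 + 12*I) = 2529 + 108*I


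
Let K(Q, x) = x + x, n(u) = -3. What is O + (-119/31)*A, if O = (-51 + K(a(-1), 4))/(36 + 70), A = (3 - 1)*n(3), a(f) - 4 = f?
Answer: 74351/3286 ≈ 22.627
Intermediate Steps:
a(f) = 4 + f
A = -6 (A = (3 - 1)*(-3) = 2*(-3) = -6)
K(Q, x) = 2*x
O = -43/106 (O = (-51 + 2*4)/(36 + 70) = (-51 + 8)/106 = -43*1/106 = -43/106 ≈ -0.40566)
O + (-119/31)*A = -43/106 - 119/31*(-6) = -43/106 + 714/31 = 74351/3286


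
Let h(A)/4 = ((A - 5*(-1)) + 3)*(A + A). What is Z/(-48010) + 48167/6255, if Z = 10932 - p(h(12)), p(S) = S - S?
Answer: 224411801/30030255 ≈ 7.4729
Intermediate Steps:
h(A) = 8*A*(8 + A) (h(A) = 4*(((A - 5*(-1)) + 3)*(A + A)) = 4*(((A + 5) + 3)*(2*A)) = 4*(((5 + A) + 3)*(2*A)) = 4*((8 + A)*(2*A)) = 4*(2*A*(8 + A)) = 8*A*(8 + A))
p(S) = 0
Z = 10932 (Z = 10932 - 1*0 = 10932 + 0 = 10932)
Z/(-48010) + 48167/6255 = 10932/(-48010) + 48167/6255 = 10932*(-1/48010) + 48167*(1/6255) = -5466/24005 + 48167/6255 = 224411801/30030255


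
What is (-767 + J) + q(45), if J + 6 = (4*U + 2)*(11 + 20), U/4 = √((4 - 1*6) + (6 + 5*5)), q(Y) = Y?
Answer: -666 + 496*√29 ≈ 2005.0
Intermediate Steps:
U = 4*√29 (U = 4*√((4 - 1*6) + (6 + 5*5)) = 4*√((4 - 6) + (6 + 25)) = 4*√(-2 + 31) = 4*√29 ≈ 21.541)
J = 56 + 496*√29 (J = -6 + (4*(4*√29) + 2)*(11 + 20) = -6 + (16*√29 + 2)*31 = -6 + (2 + 16*√29)*31 = -6 + (62 + 496*√29) = 56 + 496*√29 ≈ 2727.0)
(-767 + J) + q(45) = (-767 + (56 + 496*√29)) + 45 = (-711 + 496*√29) + 45 = -666 + 496*√29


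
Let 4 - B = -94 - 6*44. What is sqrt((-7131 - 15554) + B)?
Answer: I*sqrt(22323) ≈ 149.41*I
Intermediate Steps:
B = 362 (B = 4 - (-94 - 6*44) = 4 - (-94 - 264) = 4 - 1*(-358) = 4 + 358 = 362)
sqrt((-7131 - 15554) + B) = sqrt((-7131 - 15554) + 362) = sqrt(-22685 + 362) = sqrt(-22323) = I*sqrt(22323)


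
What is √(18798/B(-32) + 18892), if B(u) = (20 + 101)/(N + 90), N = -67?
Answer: √2718286/11 ≈ 149.88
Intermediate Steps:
B(u) = 121/23 (B(u) = (20 + 101)/(-67 + 90) = 121/23)
√(18798/B(-32) + 18892) = √(18798/(121/23) + 18892) = √(18798*(23/121) + 18892) = √(432354/121 + 18892) = √(2718286/121) = √2718286/11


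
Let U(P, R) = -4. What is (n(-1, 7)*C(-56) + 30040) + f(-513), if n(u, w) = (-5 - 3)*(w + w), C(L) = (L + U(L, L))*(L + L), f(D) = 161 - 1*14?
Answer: -722453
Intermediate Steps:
f(D) = 147 (f(D) = 161 - 14 = 147)
C(L) = 2*L*(-4 + L) (C(L) = (L - 4)*(L + L) = (-4 + L)*(2*L) = 2*L*(-4 + L))
n(u, w) = -16*w
(n(-1, 7)*C(-56) + 30040) + f(-513) = ((-16*7)*(2*(-56)*(-4 - 56)) + 30040) + 147 = (-224*(-56)*(-60) + 30040) + 147 = (-112*6720 + 30040) + 147 = (-752640 + 30040) + 147 = -722600 + 147 = -722453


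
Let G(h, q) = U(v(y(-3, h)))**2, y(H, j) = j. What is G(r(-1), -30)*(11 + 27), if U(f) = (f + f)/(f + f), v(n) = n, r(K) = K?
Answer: 38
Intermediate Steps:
U(f) = 1 (U(f) = (2*f)/((2*f)) = (2*f)*(1/(2*f)) = 1)
G(h, q) = 1 (G(h, q) = 1**2 = 1)
G(r(-1), -30)*(11 + 27) = 1*(11 + 27) = 1*38 = 38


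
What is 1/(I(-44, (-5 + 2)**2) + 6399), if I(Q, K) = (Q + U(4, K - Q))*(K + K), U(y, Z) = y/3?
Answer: 1/5631 ≈ 0.00017759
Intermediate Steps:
U(y, Z) = y/3 (U(y, Z) = y*(1/3) = y/3)
I(Q, K) = 2*K*(4/3 + Q) (I(Q, K) = (Q + (1/3)*4)*(K + K) = (Q + 4/3)*(2*K) = (4/3 + Q)*(2*K) = 2*K*(4/3 + Q))
1/(I(-44, (-5 + 2)**2) + 6399) = 1/(2*(-5 + 2)**2*(4 + 3*(-44))/3 + 6399) = 1/((2/3)*(-3)**2*(4 - 132) + 6399) = 1/((2/3)*9*(-128) + 6399) = 1/(-768 + 6399) = 1/5631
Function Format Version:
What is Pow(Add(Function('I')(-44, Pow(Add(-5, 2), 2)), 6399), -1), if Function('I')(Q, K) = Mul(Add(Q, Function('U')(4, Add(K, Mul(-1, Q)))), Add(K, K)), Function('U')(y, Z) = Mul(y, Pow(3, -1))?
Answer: Rational(1, 5631) ≈ 0.00017759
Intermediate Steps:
Function('U')(y, Z) = Mul(Rational(1, 3), y) (Function('U')(y, Z) = Mul(y, Rational(1, 3)) = Mul(Rational(1, 3), y))
Function('I')(Q, K) = Mul(2, K, Add(Rational(4, 3), Q)) (Function('I')(Q, K) = Mul(Add(Q, Mul(Rational(1, 3), 4)), Add(K, K)) = Mul(Add(Q, Rational(4, 3)), Mul(2, K)) = Mul(Add(Rational(4, 3), Q), Mul(2, K)) = Mul(2, K, Add(Rational(4, 3), Q)))
Pow(Add(Function('I')(-44, Pow(Add(-5, 2), 2)), 6399), -1) = Pow(Add(Mul(Rational(2, 3), Pow(Add(-5, 2), 2), Add(4, Mul(3, -44))), 6399), -1) = Pow(Add(Mul(Rational(2, 3), Pow(-3, 2), Add(4, -132)), 6399), -1) = Pow(Add(Mul(Rational(2, 3), 9, -128), 6399), -1) = Pow(Add(-768, 6399), -1) = Pow(5631, -1) = Rational(1, 5631)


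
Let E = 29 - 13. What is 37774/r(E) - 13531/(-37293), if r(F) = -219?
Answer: -468580831/2722389 ≈ -172.12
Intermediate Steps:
E = 16
37774/r(E) - 13531/(-37293) = 37774/(-219) - 13531/(-37293) = 37774*(-1/219) - 13531*(-1/37293) = -37774/219 + 13531/37293 = -468580831/2722389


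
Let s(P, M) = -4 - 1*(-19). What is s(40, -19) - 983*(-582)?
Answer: 572121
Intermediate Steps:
s(P, M) = 15 (s(P, M) = -4 + 19 = 15)
s(40, -19) - 983*(-582) = 15 - 983*(-582) = 15 + 572106 = 572121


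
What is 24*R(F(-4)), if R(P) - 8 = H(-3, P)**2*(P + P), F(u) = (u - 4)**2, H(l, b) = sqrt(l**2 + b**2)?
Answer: 12610752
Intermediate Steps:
H(l, b) = sqrt(b**2 + l**2)
F(u) = (-4 + u)**2
R(P) = 8 + 2*P*(9 + P**2) (R(P) = 8 + (sqrt(P**2 + (-3)**2))**2*(P + P) = 8 + (sqrt(P**2 + 9))**2*(2*P) = 8 + (sqrt(9 + P**2))**2*(2*P) = 8 + (9 + P**2)*(2*P) = 8 + 2*P*(9 + P**2))
24*R(F(-4)) = 24*(8 + 2*(-4 - 4)**2*(9 + ((-4 - 4)**2)**2)) = 24*(8 + 2*(-8)**2*(9 + ((-8)**2)**2)) = 24*(8 + 2*64*(9 + 64**2)) = 24*(8 + 2*64*(9 + 4096)) = 24*(8 + 2*64*4105) = 24*(8 + 525440) = 24*525448 = 12610752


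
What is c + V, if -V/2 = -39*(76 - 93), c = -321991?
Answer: -323317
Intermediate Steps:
V = -1326 (V = -(-6)*13*(76 - 93) = -(-6)*13*(-17) = -(-6)*(-221) = -2*663 = -1326)
c + V = -321991 - 1326 = -323317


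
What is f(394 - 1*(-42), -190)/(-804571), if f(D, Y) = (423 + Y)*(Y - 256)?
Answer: 103918/804571 ≈ 0.12916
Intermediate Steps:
f(D, Y) = (-256 + Y)*(423 + Y) (f(D, Y) = (423 + Y)*(-256 + Y) = (-256 + Y)*(423 + Y))
f(394 - 1*(-42), -190)/(-804571) = (-108288 + (-190)² + 167*(-190))/(-804571) = (-108288 + 36100 - 31730)*(-1/804571) = -103918*(-1/804571) = 103918/804571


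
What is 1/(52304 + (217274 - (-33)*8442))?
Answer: 1/548164 ≈ 1.8243e-6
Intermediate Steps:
1/(52304 + (217274 - (-33)*8442)) = 1/(52304 + (217274 - 1*(-278586))) = 1/(52304 + (217274 + 278586)) = 1/(52304 + 495860) = 1/548164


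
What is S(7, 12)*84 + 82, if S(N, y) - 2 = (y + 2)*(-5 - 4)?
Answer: -10334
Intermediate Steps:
S(N, y) = -16 - 9*y (S(N, y) = 2 + (y + 2)*(-5 - 4) = 2 + (2 + y)*(-9) = 2 + (-18 - 9*y) = -16 - 9*y)
S(7, 12)*84 + 82 = (-16 - 9*12)*84 + 82 = (-16 - 108)*84 + 82 = -124*84 + 82 = -10416 + 82 = -10334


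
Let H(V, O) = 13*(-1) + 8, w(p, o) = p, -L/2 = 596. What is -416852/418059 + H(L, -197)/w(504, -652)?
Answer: -23575967/23411304 ≈ -1.0070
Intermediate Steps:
L = -1192 (L = -2*596 = -1192)
H(V, O) = -5 (H(V, O) = -13 + 8 = -5)
-416852/418059 + H(L, -197)/w(504, -652) = -416852/418059 - 5/504 = -23575967/23411304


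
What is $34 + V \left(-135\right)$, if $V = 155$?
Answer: $-20891$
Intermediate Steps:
$34 + V \left(-135\right) = 34 + 155 \left(-135\right) = 34 - 20925 = -20891$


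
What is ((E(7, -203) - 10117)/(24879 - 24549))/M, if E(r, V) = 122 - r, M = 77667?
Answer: -1667/4271685 ≈ -0.00039024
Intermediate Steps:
((E(7, -203) - 10117)/(24879 - 24549))/M = (((122 - 1*7) - 10117)/(24879 - 24549))/77667 = (((122 - 7) - 10117)/330)*(1/77667) = ((115 - 10117)*(1/330))*(1/77667) = -10002*1/330*(1/77667) = -1667/55*1/77667 = -1667/4271685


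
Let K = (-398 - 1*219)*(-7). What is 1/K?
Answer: 1/4319 ≈ 0.00023154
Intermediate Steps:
K = 4319 (K = (-398 - 219)*(-7) = -617*(-7) = 4319)
1/K = 1/4319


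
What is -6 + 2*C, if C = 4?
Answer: 2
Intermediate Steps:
-6 + 2*C = -6 + 2*4 = -6 + 8 = 2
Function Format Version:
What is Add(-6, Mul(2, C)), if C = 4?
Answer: 2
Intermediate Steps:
Add(-6, Mul(2, C)) = Add(-6, Mul(2, 4)) = Add(-6, 8) = 2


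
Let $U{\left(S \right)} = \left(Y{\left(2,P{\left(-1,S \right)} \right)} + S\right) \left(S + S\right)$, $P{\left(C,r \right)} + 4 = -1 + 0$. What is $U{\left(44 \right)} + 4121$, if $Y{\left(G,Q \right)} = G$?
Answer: $8169$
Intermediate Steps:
$P{\left(C,r \right)} = -5$ ($P{\left(C,r \right)} = -4 + \left(-1 + 0\right) = -4 - 1 = -5$)
$U{\left(S \right)} = 2 S \left(2 + S\right)$ ($U{\left(S \right)} = \left(2 + S\right) \left(S + S\right) = \left(2 + S\right) 2 S = 2 S \left(2 + S\right)$)
$U{\left(44 \right)} + 4121 = 2 \cdot 44 \left(2 + 44\right) + 4121 = 2 \cdot 44 \cdot 46 + 4121 = 4048 + 4121 = 8169$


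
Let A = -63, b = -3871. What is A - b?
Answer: 3808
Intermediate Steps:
A - b = -63 - 1*(-3871) = -63 + 3871 = 3808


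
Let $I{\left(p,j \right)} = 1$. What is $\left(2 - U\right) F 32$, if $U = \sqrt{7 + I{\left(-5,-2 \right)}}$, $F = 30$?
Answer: $1920 - 1920 \sqrt{2} \approx -795.29$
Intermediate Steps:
$U = 2 \sqrt{2}$ ($U = \sqrt{7 + 1} = \sqrt{8} = 2 \sqrt{2} \approx 2.8284$)
$\left(2 - U\right) F 32 = \left(2 - 2 \sqrt{2}\right) 30 \cdot 32 = \left(60 - 60 \sqrt{2}\right) 32 = 1920 - 1920 \sqrt{2}$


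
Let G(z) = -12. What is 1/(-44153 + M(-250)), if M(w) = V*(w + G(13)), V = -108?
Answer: -1/15857 ≈ -6.3064e-5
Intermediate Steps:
M(w) = 1296 - 108*w (M(w) = -108*(w - 12) = -108*(-12 + w) = 1296 - 108*w)
1/(-44153 + M(-250)) = 1/(-44153 + (1296 - 108*(-250))) = 1/(-44153 + (1296 + 27000)) = 1/(-44153 + 28296) = 1/(-15857) = -1/15857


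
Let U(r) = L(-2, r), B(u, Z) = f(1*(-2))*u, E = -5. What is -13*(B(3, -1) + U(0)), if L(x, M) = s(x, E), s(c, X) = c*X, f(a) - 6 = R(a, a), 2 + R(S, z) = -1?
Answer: -247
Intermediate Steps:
R(S, z) = -3 (R(S, z) = -2 - 1 = -3)
f(a) = 3 (f(a) = 6 - 3 = 3)
s(c, X) = X*c
L(x, M) = -5*x
B(u, Z) = 3*u
U(r) = 10 (U(r) = -5*(-2) = 10)
-13*(B(3, -1) + U(0)) = -13*(3*3 + 10) = -13*(9 + 10) = -13*19 = -247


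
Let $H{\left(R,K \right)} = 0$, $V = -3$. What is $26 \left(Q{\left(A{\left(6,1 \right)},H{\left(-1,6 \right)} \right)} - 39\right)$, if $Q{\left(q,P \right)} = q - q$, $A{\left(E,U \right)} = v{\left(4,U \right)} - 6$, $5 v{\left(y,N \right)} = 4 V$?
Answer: $-1014$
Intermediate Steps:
$v{\left(y,N \right)} = - \frac{12}{5}$ ($v{\left(y,N \right)} = \frac{4 \left(-3\right)}{5} = \frac{1}{5} \left(-12\right) = - \frac{12}{5}$)
$A{\left(E,U \right)} = - \frac{42}{5}$ ($A{\left(E,U \right)} = - \frac{12}{5} - 6 = - \frac{42}{5}$)
$Q{\left(q,P \right)} = 0$
$26 \left(Q{\left(A{\left(6,1 \right)},H{\left(-1,6 \right)} \right)} - 39\right) = 26 \left(0 - 39\right) = 26 \left(-39\right) = -1014$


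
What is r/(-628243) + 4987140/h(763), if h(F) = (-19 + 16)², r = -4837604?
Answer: 1044393111152/1884729 ≈ 5.5413e+5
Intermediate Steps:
h(F) = 9 (h(F) = (-3)² = 9)
r/(-628243) + 4987140/h(763) = -4837604/(-628243) + 4987140/9 = -4837604*(-1/628243) + 4987140*(⅑) = 4837604/628243 + 1662380/3 = 1044393111152/1884729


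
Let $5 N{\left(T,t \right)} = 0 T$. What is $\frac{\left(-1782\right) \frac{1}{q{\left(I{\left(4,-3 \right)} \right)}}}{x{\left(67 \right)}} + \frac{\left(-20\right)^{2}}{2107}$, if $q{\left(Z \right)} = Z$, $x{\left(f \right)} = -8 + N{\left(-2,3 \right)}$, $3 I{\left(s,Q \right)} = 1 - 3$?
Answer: $- \frac{5628811}{16856} \approx -333.94$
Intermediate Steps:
$N{\left(T,t \right)} = 0$ ($N{\left(T,t \right)} = \frac{0 T}{5} = \frac{1}{5} \cdot 0 = 0$)
$I{\left(s,Q \right)} = - \frac{2}{3}$ ($I{\left(s,Q \right)} = \frac{1 - 3}{3} = \frac{1}{3} \left(-2\right) = - \frac{2}{3}$)
$x{\left(f \right)} = -8$ ($x{\left(f \right)} = -8 + 0 = -8$)
$\frac{\left(-1782\right) \frac{1}{q{\left(I{\left(4,-3 \right)} \right)}}}{x{\left(67 \right)}} + \frac{\left(-20\right)^{2}}{2107} = \frac{\left(-1782\right) \frac{1}{- \frac{2}{3}}}{-8} + \frac{\left(-20\right)^{2}}{2107} = \left(-1782\right) \left(- \frac{3}{2}\right) \left(- \frac{1}{8}\right) + 400 \cdot \frac{1}{2107} = 2673 \left(- \frac{1}{8}\right) + \frac{400}{2107} = - \frac{2673}{8} + \frac{400}{2107} = - \frac{5628811}{16856}$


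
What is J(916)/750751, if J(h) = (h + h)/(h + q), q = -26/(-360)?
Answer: 329760/123793584643 ≈ 2.6638e-6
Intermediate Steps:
q = 13/180 (q = -26*(-1/360) = 13/180 ≈ 0.072222)
J(h) = 2*h/(13/180 + h) (J(h) = (h + h)/(h + 13/180) = (2*h)/(13/180 + h) = 2*h/(13/180 + h))
J(916)/750751 = (360*916/(13 + 180*916))/750751 = (360*916/(13 + 164880))*(1/750751) = (360*916/164893)*(1/750751) = (360*916*(1/164893))*(1/750751) = (329760/164893)*(1/750751) = 329760/123793584643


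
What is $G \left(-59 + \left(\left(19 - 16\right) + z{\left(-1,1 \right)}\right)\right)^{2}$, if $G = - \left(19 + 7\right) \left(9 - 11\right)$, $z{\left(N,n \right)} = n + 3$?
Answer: $140608$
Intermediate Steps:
$z{\left(N,n \right)} = 3 + n$
$G = 52$ ($G = - 26 \left(-2\right) = \left(-1\right) \left(-52\right) = 52$)
$G \left(-59 + \left(\left(19 - 16\right) + z{\left(-1,1 \right)}\right)\right)^{2} = 52 \left(-59 + \left(\left(19 - 16\right) + \left(3 + 1\right)\right)\right)^{2} = 52 \left(-59 + \left(3 + 4\right)\right)^{2} = 52 \left(-59 + 7\right)^{2} = 52 \left(-52\right)^{2} = 52 \cdot 2704 = 140608$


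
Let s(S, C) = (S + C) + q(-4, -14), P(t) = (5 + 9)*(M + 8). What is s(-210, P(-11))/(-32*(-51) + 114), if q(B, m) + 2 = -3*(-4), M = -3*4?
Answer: -128/873 ≈ -0.14662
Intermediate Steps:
M = -12
q(B, m) = 10 (q(B, m) = -2 - 3*(-4) = -2 + 12 = 10)
P(t) = -56 (P(t) = (5 + 9)*(-12 + 8) = 14*(-4) = -56)
s(S, C) = 10 + C + S (s(S, C) = (S + C) + 10 = (C + S) + 10 = 10 + C + S)
s(-210, P(-11))/(-32*(-51) + 114) = (10 - 56 - 210)/(-32*(-51) + 114) = -256/(1632 + 114) = -256/1746 = -256*1/1746 = -128/873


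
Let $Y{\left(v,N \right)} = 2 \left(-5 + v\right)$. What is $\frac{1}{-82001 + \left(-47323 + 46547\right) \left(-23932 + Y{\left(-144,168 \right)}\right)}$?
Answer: $\frac{1}{18720479} \approx 5.3417 \cdot 10^{-8}$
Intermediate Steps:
$Y{\left(v,N \right)} = -10 + 2 v$
$\frac{1}{-82001 + \left(-47323 + 46547\right) \left(-23932 + Y{\left(-144,168 \right)}\right)} = \frac{1}{-82001 + \left(-47323 + 46547\right) \left(-23932 + \left(-10 + 2 \left(-144\right)\right)\right)} = \frac{1}{-82001 - 776 \left(-23932 - 298\right)} = \frac{1}{-82001 - -18802480} = \frac{1}{-82001 + 18802480} = \frac{1}{18720479}$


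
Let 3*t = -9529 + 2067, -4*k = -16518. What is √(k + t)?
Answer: √59118/6 ≈ 40.524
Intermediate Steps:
k = 8259/2 (k = -¼*(-16518) = 8259/2 ≈ 4129.5)
t = -7462/3 (t = (-9529 + 2067)/3 = (⅓)*(-7462) = -7462/3 ≈ -2487.3)
√(k + t) = √(8259/2 - 7462/3) = √(9853/6) = √59118/6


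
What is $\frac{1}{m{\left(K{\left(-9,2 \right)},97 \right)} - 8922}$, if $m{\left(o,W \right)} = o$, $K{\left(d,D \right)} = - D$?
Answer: $- \frac{1}{8924} \approx -0.00011206$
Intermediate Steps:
$\frac{1}{m{\left(K{\left(-9,2 \right)},97 \right)} - 8922} = \frac{1}{\left(-1\right) 2 - 8922} = \frac{1}{-2 - 8922} = \frac{1}{-8924} = - \frac{1}{8924}$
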